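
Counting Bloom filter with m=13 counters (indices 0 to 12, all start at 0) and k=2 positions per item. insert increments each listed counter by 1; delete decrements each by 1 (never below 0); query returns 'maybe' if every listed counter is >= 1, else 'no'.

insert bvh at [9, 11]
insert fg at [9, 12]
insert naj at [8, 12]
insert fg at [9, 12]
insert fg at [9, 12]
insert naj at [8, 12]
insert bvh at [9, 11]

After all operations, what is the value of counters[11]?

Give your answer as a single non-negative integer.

Step 1: insert bvh at [9, 11] -> counters=[0,0,0,0,0,0,0,0,0,1,0,1,0]
Step 2: insert fg at [9, 12] -> counters=[0,0,0,0,0,0,0,0,0,2,0,1,1]
Step 3: insert naj at [8, 12] -> counters=[0,0,0,0,0,0,0,0,1,2,0,1,2]
Step 4: insert fg at [9, 12] -> counters=[0,0,0,0,0,0,0,0,1,3,0,1,3]
Step 5: insert fg at [9, 12] -> counters=[0,0,0,0,0,0,0,0,1,4,0,1,4]
Step 6: insert naj at [8, 12] -> counters=[0,0,0,0,0,0,0,0,2,4,0,1,5]
Step 7: insert bvh at [9, 11] -> counters=[0,0,0,0,0,0,0,0,2,5,0,2,5]
Final counters=[0,0,0,0,0,0,0,0,2,5,0,2,5] -> counters[11]=2

Answer: 2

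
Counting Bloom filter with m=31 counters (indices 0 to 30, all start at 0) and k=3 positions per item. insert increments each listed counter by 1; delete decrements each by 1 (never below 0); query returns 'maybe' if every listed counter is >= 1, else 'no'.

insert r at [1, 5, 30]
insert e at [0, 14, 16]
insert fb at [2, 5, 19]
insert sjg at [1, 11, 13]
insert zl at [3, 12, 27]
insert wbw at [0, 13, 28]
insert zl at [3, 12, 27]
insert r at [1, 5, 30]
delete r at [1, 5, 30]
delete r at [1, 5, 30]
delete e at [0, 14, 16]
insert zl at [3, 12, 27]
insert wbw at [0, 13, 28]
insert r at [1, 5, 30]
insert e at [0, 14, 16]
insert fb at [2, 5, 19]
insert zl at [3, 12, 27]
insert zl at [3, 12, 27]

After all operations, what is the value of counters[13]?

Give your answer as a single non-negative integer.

Answer: 3

Derivation:
Step 1: insert r at [1, 5, 30] -> counters=[0,1,0,0,0,1,0,0,0,0,0,0,0,0,0,0,0,0,0,0,0,0,0,0,0,0,0,0,0,0,1]
Step 2: insert e at [0, 14, 16] -> counters=[1,1,0,0,0,1,0,0,0,0,0,0,0,0,1,0,1,0,0,0,0,0,0,0,0,0,0,0,0,0,1]
Step 3: insert fb at [2, 5, 19] -> counters=[1,1,1,0,0,2,0,0,0,0,0,0,0,0,1,0,1,0,0,1,0,0,0,0,0,0,0,0,0,0,1]
Step 4: insert sjg at [1, 11, 13] -> counters=[1,2,1,0,0,2,0,0,0,0,0,1,0,1,1,0,1,0,0,1,0,0,0,0,0,0,0,0,0,0,1]
Step 5: insert zl at [3, 12, 27] -> counters=[1,2,1,1,0,2,0,0,0,0,0,1,1,1,1,0,1,0,0,1,0,0,0,0,0,0,0,1,0,0,1]
Step 6: insert wbw at [0, 13, 28] -> counters=[2,2,1,1,0,2,0,0,0,0,0,1,1,2,1,0,1,0,0,1,0,0,0,0,0,0,0,1,1,0,1]
Step 7: insert zl at [3, 12, 27] -> counters=[2,2,1,2,0,2,0,0,0,0,0,1,2,2,1,0,1,0,0,1,0,0,0,0,0,0,0,2,1,0,1]
Step 8: insert r at [1, 5, 30] -> counters=[2,3,1,2,0,3,0,0,0,0,0,1,2,2,1,0,1,0,0,1,0,0,0,0,0,0,0,2,1,0,2]
Step 9: delete r at [1, 5, 30] -> counters=[2,2,1,2,0,2,0,0,0,0,0,1,2,2,1,0,1,0,0,1,0,0,0,0,0,0,0,2,1,0,1]
Step 10: delete r at [1, 5, 30] -> counters=[2,1,1,2,0,1,0,0,0,0,0,1,2,2,1,0,1,0,0,1,0,0,0,0,0,0,0,2,1,0,0]
Step 11: delete e at [0, 14, 16] -> counters=[1,1,1,2,0,1,0,0,0,0,0,1,2,2,0,0,0,0,0,1,0,0,0,0,0,0,0,2,1,0,0]
Step 12: insert zl at [3, 12, 27] -> counters=[1,1,1,3,0,1,0,0,0,0,0,1,3,2,0,0,0,0,0,1,0,0,0,0,0,0,0,3,1,0,0]
Step 13: insert wbw at [0, 13, 28] -> counters=[2,1,1,3,0,1,0,0,0,0,0,1,3,3,0,0,0,0,0,1,0,0,0,0,0,0,0,3,2,0,0]
Step 14: insert r at [1, 5, 30] -> counters=[2,2,1,3,0,2,0,0,0,0,0,1,3,3,0,0,0,0,0,1,0,0,0,0,0,0,0,3,2,0,1]
Step 15: insert e at [0, 14, 16] -> counters=[3,2,1,3,0,2,0,0,0,0,0,1,3,3,1,0,1,0,0,1,0,0,0,0,0,0,0,3,2,0,1]
Step 16: insert fb at [2, 5, 19] -> counters=[3,2,2,3,0,3,0,0,0,0,0,1,3,3,1,0,1,0,0,2,0,0,0,0,0,0,0,3,2,0,1]
Step 17: insert zl at [3, 12, 27] -> counters=[3,2,2,4,0,3,0,0,0,0,0,1,4,3,1,0,1,0,0,2,0,0,0,0,0,0,0,4,2,0,1]
Step 18: insert zl at [3, 12, 27] -> counters=[3,2,2,5,0,3,0,0,0,0,0,1,5,3,1,0,1,0,0,2,0,0,0,0,0,0,0,5,2,0,1]
Final counters=[3,2,2,5,0,3,0,0,0,0,0,1,5,3,1,0,1,0,0,2,0,0,0,0,0,0,0,5,2,0,1] -> counters[13]=3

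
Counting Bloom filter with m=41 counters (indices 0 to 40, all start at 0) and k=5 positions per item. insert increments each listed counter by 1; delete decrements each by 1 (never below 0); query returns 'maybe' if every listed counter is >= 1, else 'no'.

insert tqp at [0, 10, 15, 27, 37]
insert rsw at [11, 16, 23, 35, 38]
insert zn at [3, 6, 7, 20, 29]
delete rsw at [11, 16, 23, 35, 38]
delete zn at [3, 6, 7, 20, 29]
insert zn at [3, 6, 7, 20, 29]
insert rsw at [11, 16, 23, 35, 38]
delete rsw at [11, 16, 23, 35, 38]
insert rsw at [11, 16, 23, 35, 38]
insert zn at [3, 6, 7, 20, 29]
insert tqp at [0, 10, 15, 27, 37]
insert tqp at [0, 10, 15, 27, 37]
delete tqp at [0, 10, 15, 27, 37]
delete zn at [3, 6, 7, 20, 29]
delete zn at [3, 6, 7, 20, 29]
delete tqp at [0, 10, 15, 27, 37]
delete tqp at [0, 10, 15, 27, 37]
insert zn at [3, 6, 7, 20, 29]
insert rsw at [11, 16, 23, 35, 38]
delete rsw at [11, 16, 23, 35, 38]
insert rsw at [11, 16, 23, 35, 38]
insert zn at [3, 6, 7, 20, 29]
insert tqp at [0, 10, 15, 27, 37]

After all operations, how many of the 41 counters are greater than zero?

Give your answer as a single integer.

Answer: 15

Derivation:
Step 1: insert tqp at [0, 10, 15, 27, 37] -> counters=[1,0,0,0,0,0,0,0,0,0,1,0,0,0,0,1,0,0,0,0,0,0,0,0,0,0,0,1,0,0,0,0,0,0,0,0,0,1,0,0,0]
Step 2: insert rsw at [11, 16, 23, 35, 38] -> counters=[1,0,0,0,0,0,0,0,0,0,1,1,0,0,0,1,1,0,0,0,0,0,0,1,0,0,0,1,0,0,0,0,0,0,0,1,0,1,1,0,0]
Step 3: insert zn at [3, 6, 7, 20, 29] -> counters=[1,0,0,1,0,0,1,1,0,0,1,1,0,0,0,1,1,0,0,0,1,0,0,1,0,0,0,1,0,1,0,0,0,0,0,1,0,1,1,0,0]
Step 4: delete rsw at [11, 16, 23, 35, 38] -> counters=[1,0,0,1,0,0,1,1,0,0,1,0,0,0,0,1,0,0,0,0,1,0,0,0,0,0,0,1,0,1,0,0,0,0,0,0,0,1,0,0,0]
Step 5: delete zn at [3, 6, 7, 20, 29] -> counters=[1,0,0,0,0,0,0,0,0,0,1,0,0,0,0,1,0,0,0,0,0,0,0,0,0,0,0,1,0,0,0,0,0,0,0,0,0,1,0,0,0]
Step 6: insert zn at [3, 6, 7, 20, 29] -> counters=[1,0,0,1,0,0,1,1,0,0,1,0,0,0,0,1,0,0,0,0,1,0,0,0,0,0,0,1,0,1,0,0,0,0,0,0,0,1,0,0,0]
Step 7: insert rsw at [11, 16, 23, 35, 38] -> counters=[1,0,0,1,0,0,1,1,0,0,1,1,0,0,0,1,1,0,0,0,1,0,0,1,0,0,0,1,0,1,0,0,0,0,0,1,0,1,1,0,0]
Step 8: delete rsw at [11, 16, 23, 35, 38] -> counters=[1,0,0,1,0,0,1,1,0,0,1,0,0,0,0,1,0,0,0,0,1,0,0,0,0,0,0,1,0,1,0,0,0,0,0,0,0,1,0,0,0]
Step 9: insert rsw at [11, 16, 23, 35, 38] -> counters=[1,0,0,1,0,0,1,1,0,0,1,1,0,0,0,1,1,0,0,0,1,0,0,1,0,0,0,1,0,1,0,0,0,0,0,1,0,1,1,0,0]
Step 10: insert zn at [3, 6, 7, 20, 29] -> counters=[1,0,0,2,0,0,2,2,0,0,1,1,0,0,0,1,1,0,0,0,2,0,0,1,0,0,0,1,0,2,0,0,0,0,0,1,0,1,1,0,0]
Step 11: insert tqp at [0, 10, 15, 27, 37] -> counters=[2,0,0,2,0,0,2,2,0,0,2,1,0,0,0,2,1,0,0,0,2,0,0,1,0,0,0,2,0,2,0,0,0,0,0,1,0,2,1,0,0]
Step 12: insert tqp at [0, 10, 15, 27, 37] -> counters=[3,0,0,2,0,0,2,2,0,0,3,1,0,0,0,3,1,0,0,0,2,0,0,1,0,0,0,3,0,2,0,0,0,0,0,1,0,3,1,0,0]
Step 13: delete tqp at [0, 10, 15, 27, 37] -> counters=[2,0,0,2,0,0,2,2,0,0,2,1,0,0,0,2,1,0,0,0,2,0,0,1,0,0,0,2,0,2,0,0,0,0,0,1,0,2,1,0,0]
Step 14: delete zn at [3, 6, 7, 20, 29] -> counters=[2,0,0,1,0,0,1,1,0,0,2,1,0,0,0,2,1,0,0,0,1,0,0,1,0,0,0,2,0,1,0,0,0,0,0,1,0,2,1,0,0]
Step 15: delete zn at [3, 6, 7, 20, 29] -> counters=[2,0,0,0,0,0,0,0,0,0,2,1,0,0,0,2,1,0,0,0,0,0,0,1,0,0,0,2,0,0,0,0,0,0,0,1,0,2,1,0,0]
Step 16: delete tqp at [0, 10, 15, 27, 37] -> counters=[1,0,0,0,0,0,0,0,0,0,1,1,0,0,0,1,1,0,0,0,0,0,0,1,0,0,0,1,0,0,0,0,0,0,0,1,0,1,1,0,0]
Step 17: delete tqp at [0, 10, 15, 27, 37] -> counters=[0,0,0,0,0,0,0,0,0,0,0,1,0,0,0,0,1,0,0,0,0,0,0,1,0,0,0,0,0,0,0,0,0,0,0,1,0,0,1,0,0]
Step 18: insert zn at [3, 6, 7, 20, 29] -> counters=[0,0,0,1,0,0,1,1,0,0,0,1,0,0,0,0,1,0,0,0,1,0,0,1,0,0,0,0,0,1,0,0,0,0,0,1,0,0,1,0,0]
Step 19: insert rsw at [11, 16, 23, 35, 38] -> counters=[0,0,0,1,0,0,1,1,0,0,0,2,0,0,0,0,2,0,0,0,1,0,0,2,0,0,0,0,0,1,0,0,0,0,0,2,0,0,2,0,0]
Step 20: delete rsw at [11, 16, 23, 35, 38] -> counters=[0,0,0,1,0,0,1,1,0,0,0,1,0,0,0,0,1,0,0,0,1,0,0,1,0,0,0,0,0,1,0,0,0,0,0,1,0,0,1,0,0]
Step 21: insert rsw at [11, 16, 23, 35, 38] -> counters=[0,0,0,1,0,0,1,1,0,0,0,2,0,0,0,0,2,0,0,0,1,0,0,2,0,0,0,0,0,1,0,0,0,0,0,2,0,0,2,0,0]
Step 22: insert zn at [3, 6, 7, 20, 29] -> counters=[0,0,0,2,0,0,2,2,0,0,0,2,0,0,0,0,2,0,0,0,2,0,0,2,0,0,0,0,0,2,0,0,0,0,0,2,0,0,2,0,0]
Step 23: insert tqp at [0, 10, 15, 27, 37] -> counters=[1,0,0,2,0,0,2,2,0,0,1,2,0,0,0,1,2,0,0,0,2,0,0,2,0,0,0,1,0,2,0,0,0,0,0,2,0,1,2,0,0]
Final counters=[1,0,0,2,0,0,2,2,0,0,1,2,0,0,0,1,2,0,0,0,2,0,0,2,0,0,0,1,0,2,0,0,0,0,0,2,0,1,2,0,0] -> 15 nonzero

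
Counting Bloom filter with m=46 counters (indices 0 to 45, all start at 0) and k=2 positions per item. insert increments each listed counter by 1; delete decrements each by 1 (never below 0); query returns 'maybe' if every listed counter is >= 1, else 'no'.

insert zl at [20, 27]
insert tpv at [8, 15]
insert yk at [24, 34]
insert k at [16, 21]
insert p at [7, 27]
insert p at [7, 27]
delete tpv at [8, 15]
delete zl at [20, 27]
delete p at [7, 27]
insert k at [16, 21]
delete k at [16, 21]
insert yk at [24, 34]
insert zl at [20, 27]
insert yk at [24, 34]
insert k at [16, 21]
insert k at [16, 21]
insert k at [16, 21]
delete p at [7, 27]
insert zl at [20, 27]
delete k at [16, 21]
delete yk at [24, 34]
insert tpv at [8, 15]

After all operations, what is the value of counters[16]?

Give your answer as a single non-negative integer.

Step 1: insert zl at [20, 27] -> counters=[0,0,0,0,0,0,0,0,0,0,0,0,0,0,0,0,0,0,0,0,1,0,0,0,0,0,0,1,0,0,0,0,0,0,0,0,0,0,0,0,0,0,0,0,0,0]
Step 2: insert tpv at [8, 15] -> counters=[0,0,0,0,0,0,0,0,1,0,0,0,0,0,0,1,0,0,0,0,1,0,0,0,0,0,0,1,0,0,0,0,0,0,0,0,0,0,0,0,0,0,0,0,0,0]
Step 3: insert yk at [24, 34] -> counters=[0,0,0,0,0,0,0,0,1,0,0,0,0,0,0,1,0,0,0,0,1,0,0,0,1,0,0,1,0,0,0,0,0,0,1,0,0,0,0,0,0,0,0,0,0,0]
Step 4: insert k at [16, 21] -> counters=[0,0,0,0,0,0,0,0,1,0,0,0,0,0,0,1,1,0,0,0,1,1,0,0,1,0,0,1,0,0,0,0,0,0,1,0,0,0,0,0,0,0,0,0,0,0]
Step 5: insert p at [7, 27] -> counters=[0,0,0,0,0,0,0,1,1,0,0,0,0,0,0,1,1,0,0,0,1,1,0,0,1,0,0,2,0,0,0,0,0,0,1,0,0,0,0,0,0,0,0,0,0,0]
Step 6: insert p at [7, 27] -> counters=[0,0,0,0,0,0,0,2,1,0,0,0,0,0,0,1,1,0,0,0,1,1,0,0,1,0,0,3,0,0,0,0,0,0,1,0,0,0,0,0,0,0,0,0,0,0]
Step 7: delete tpv at [8, 15] -> counters=[0,0,0,0,0,0,0,2,0,0,0,0,0,0,0,0,1,0,0,0,1,1,0,0,1,0,0,3,0,0,0,0,0,0,1,0,0,0,0,0,0,0,0,0,0,0]
Step 8: delete zl at [20, 27] -> counters=[0,0,0,0,0,0,0,2,0,0,0,0,0,0,0,0,1,0,0,0,0,1,0,0,1,0,0,2,0,0,0,0,0,0,1,0,0,0,0,0,0,0,0,0,0,0]
Step 9: delete p at [7, 27] -> counters=[0,0,0,0,0,0,0,1,0,0,0,0,0,0,0,0,1,0,0,0,0,1,0,0,1,0,0,1,0,0,0,0,0,0,1,0,0,0,0,0,0,0,0,0,0,0]
Step 10: insert k at [16, 21] -> counters=[0,0,0,0,0,0,0,1,0,0,0,0,0,0,0,0,2,0,0,0,0,2,0,0,1,0,0,1,0,0,0,0,0,0,1,0,0,0,0,0,0,0,0,0,0,0]
Step 11: delete k at [16, 21] -> counters=[0,0,0,0,0,0,0,1,0,0,0,0,0,0,0,0,1,0,0,0,0,1,0,0,1,0,0,1,0,0,0,0,0,0,1,0,0,0,0,0,0,0,0,0,0,0]
Step 12: insert yk at [24, 34] -> counters=[0,0,0,0,0,0,0,1,0,0,0,0,0,0,0,0,1,0,0,0,0,1,0,0,2,0,0,1,0,0,0,0,0,0,2,0,0,0,0,0,0,0,0,0,0,0]
Step 13: insert zl at [20, 27] -> counters=[0,0,0,0,0,0,0,1,0,0,0,0,0,0,0,0,1,0,0,0,1,1,0,0,2,0,0,2,0,0,0,0,0,0,2,0,0,0,0,0,0,0,0,0,0,0]
Step 14: insert yk at [24, 34] -> counters=[0,0,0,0,0,0,0,1,0,0,0,0,0,0,0,0,1,0,0,0,1,1,0,0,3,0,0,2,0,0,0,0,0,0,3,0,0,0,0,0,0,0,0,0,0,0]
Step 15: insert k at [16, 21] -> counters=[0,0,0,0,0,0,0,1,0,0,0,0,0,0,0,0,2,0,0,0,1,2,0,0,3,0,0,2,0,0,0,0,0,0,3,0,0,0,0,0,0,0,0,0,0,0]
Step 16: insert k at [16, 21] -> counters=[0,0,0,0,0,0,0,1,0,0,0,0,0,0,0,0,3,0,0,0,1,3,0,0,3,0,0,2,0,0,0,0,0,0,3,0,0,0,0,0,0,0,0,0,0,0]
Step 17: insert k at [16, 21] -> counters=[0,0,0,0,0,0,0,1,0,0,0,0,0,0,0,0,4,0,0,0,1,4,0,0,3,0,0,2,0,0,0,0,0,0,3,0,0,0,0,0,0,0,0,0,0,0]
Step 18: delete p at [7, 27] -> counters=[0,0,0,0,0,0,0,0,0,0,0,0,0,0,0,0,4,0,0,0,1,4,0,0,3,0,0,1,0,0,0,0,0,0,3,0,0,0,0,0,0,0,0,0,0,0]
Step 19: insert zl at [20, 27] -> counters=[0,0,0,0,0,0,0,0,0,0,0,0,0,0,0,0,4,0,0,0,2,4,0,0,3,0,0,2,0,0,0,0,0,0,3,0,0,0,0,0,0,0,0,0,0,0]
Step 20: delete k at [16, 21] -> counters=[0,0,0,0,0,0,0,0,0,0,0,0,0,0,0,0,3,0,0,0,2,3,0,0,3,0,0,2,0,0,0,0,0,0,3,0,0,0,0,0,0,0,0,0,0,0]
Step 21: delete yk at [24, 34] -> counters=[0,0,0,0,0,0,0,0,0,0,0,0,0,0,0,0,3,0,0,0,2,3,0,0,2,0,0,2,0,0,0,0,0,0,2,0,0,0,0,0,0,0,0,0,0,0]
Step 22: insert tpv at [8, 15] -> counters=[0,0,0,0,0,0,0,0,1,0,0,0,0,0,0,1,3,0,0,0,2,3,0,0,2,0,0,2,0,0,0,0,0,0,2,0,0,0,0,0,0,0,0,0,0,0]
Final counters=[0,0,0,0,0,0,0,0,1,0,0,0,0,0,0,1,3,0,0,0,2,3,0,0,2,0,0,2,0,0,0,0,0,0,2,0,0,0,0,0,0,0,0,0,0,0] -> counters[16]=3

Answer: 3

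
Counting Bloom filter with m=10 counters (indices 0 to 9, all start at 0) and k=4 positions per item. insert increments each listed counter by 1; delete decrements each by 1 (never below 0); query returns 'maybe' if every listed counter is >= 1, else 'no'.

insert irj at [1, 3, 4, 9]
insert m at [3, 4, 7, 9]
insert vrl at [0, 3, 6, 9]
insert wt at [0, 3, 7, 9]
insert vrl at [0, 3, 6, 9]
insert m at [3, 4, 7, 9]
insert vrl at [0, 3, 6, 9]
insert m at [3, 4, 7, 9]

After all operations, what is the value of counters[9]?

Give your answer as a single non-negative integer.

Step 1: insert irj at [1, 3, 4, 9] -> counters=[0,1,0,1,1,0,0,0,0,1]
Step 2: insert m at [3, 4, 7, 9] -> counters=[0,1,0,2,2,0,0,1,0,2]
Step 3: insert vrl at [0, 3, 6, 9] -> counters=[1,1,0,3,2,0,1,1,0,3]
Step 4: insert wt at [0, 3, 7, 9] -> counters=[2,1,0,4,2,0,1,2,0,4]
Step 5: insert vrl at [0, 3, 6, 9] -> counters=[3,1,0,5,2,0,2,2,0,5]
Step 6: insert m at [3, 4, 7, 9] -> counters=[3,1,0,6,3,0,2,3,0,6]
Step 7: insert vrl at [0, 3, 6, 9] -> counters=[4,1,0,7,3,0,3,3,0,7]
Step 8: insert m at [3, 4, 7, 9] -> counters=[4,1,0,8,4,0,3,4,0,8]
Final counters=[4,1,0,8,4,0,3,4,0,8] -> counters[9]=8

Answer: 8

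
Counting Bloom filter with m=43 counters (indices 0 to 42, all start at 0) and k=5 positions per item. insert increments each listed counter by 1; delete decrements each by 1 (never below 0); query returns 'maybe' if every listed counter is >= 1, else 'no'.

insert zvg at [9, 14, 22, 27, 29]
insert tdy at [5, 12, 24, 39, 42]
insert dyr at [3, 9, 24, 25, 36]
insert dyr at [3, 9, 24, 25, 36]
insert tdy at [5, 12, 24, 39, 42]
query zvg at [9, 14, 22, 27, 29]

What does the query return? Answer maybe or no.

Answer: maybe

Derivation:
Step 1: insert zvg at [9, 14, 22, 27, 29] -> counters=[0,0,0,0,0,0,0,0,0,1,0,0,0,0,1,0,0,0,0,0,0,0,1,0,0,0,0,1,0,1,0,0,0,0,0,0,0,0,0,0,0,0,0]
Step 2: insert tdy at [5, 12, 24, 39, 42] -> counters=[0,0,0,0,0,1,0,0,0,1,0,0,1,0,1,0,0,0,0,0,0,0,1,0,1,0,0,1,0,1,0,0,0,0,0,0,0,0,0,1,0,0,1]
Step 3: insert dyr at [3, 9, 24, 25, 36] -> counters=[0,0,0,1,0,1,0,0,0,2,0,0,1,0,1,0,0,0,0,0,0,0,1,0,2,1,0,1,0,1,0,0,0,0,0,0,1,0,0,1,0,0,1]
Step 4: insert dyr at [3, 9, 24, 25, 36] -> counters=[0,0,0,2,0,1,0,0,0,3,0,0,1,0,1,0,0,0,0,0,0,0,1,0,3,2,0,1,0,1,0,0,0,0,0,0,2,0,0,1,0,0,1]
Step 5: insert tdy at [5, 12, 24, 39, 42] -> counters=[0,0,0,2,0,2,0,0,0,3,0,0,2,0,1,0,0,0,0,0,0,0,1,0,4,2,0,1,0,1,0,0,0,0,0,0,2,0,0,2,0,0,2]
Query zvg: check counters[9]=3 counters[14]=1 counters[22]=1 counters[27]=1 counters[29]=1 -> maybe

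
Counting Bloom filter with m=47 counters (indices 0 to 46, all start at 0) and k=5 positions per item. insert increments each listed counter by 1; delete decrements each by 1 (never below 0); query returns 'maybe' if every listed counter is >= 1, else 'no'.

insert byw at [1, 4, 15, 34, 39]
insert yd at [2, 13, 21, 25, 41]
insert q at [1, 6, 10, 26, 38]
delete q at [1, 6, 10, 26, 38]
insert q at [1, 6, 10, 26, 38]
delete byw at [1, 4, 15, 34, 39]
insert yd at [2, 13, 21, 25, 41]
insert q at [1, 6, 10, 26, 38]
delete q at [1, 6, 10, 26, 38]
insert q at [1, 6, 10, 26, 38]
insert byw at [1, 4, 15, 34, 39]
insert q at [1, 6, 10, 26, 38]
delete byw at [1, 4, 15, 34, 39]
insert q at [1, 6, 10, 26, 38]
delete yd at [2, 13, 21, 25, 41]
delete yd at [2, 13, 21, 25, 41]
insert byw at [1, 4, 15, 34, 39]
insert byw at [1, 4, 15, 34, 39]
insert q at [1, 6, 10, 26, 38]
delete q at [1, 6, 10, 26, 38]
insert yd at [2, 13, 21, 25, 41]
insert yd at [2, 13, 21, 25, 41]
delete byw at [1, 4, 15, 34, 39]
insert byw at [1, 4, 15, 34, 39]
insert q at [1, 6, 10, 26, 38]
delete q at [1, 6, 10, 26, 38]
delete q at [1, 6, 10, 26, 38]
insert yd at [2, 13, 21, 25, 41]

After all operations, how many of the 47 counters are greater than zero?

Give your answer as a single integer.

Answer: 14

Derivation:
Step 1: insert byw at [1, 4, 15, 34, 39] -> counters=[0,1,0,0,1,0,0,0,0,0,0,0,0,0,0,1,0,0,0,0,0,0,0,0,0,0,0,0,0,0,0,0,0,0,1,0,0,0,0,1,0,0,0,0,0,0,0]
Step 2: insert yd at [2, 13, 21, 25, 41] -> counters=[0,1,1,0,1,0,0,0,0,0,0,0,0,1,0,1,0,0,0,0,0,1,0,0,0,1,0,0,0,0,0,0,0,0,1,0,0,0,0,1,0,1,0,0,0,0,0]
Step 3: insert q at [1, 6, 10, 26, 38] -> counters=[0,2,1,0,1,0,1,0,0,0,1,0,0,1,0,1,0,0,0,0,0,1,0,0,0,1,1,0,0,0,0,0,0,0,1,0,0,0,1,1,0,1,0,0,0,0,0]
Step 4: delete q at [1, 6, 10, 26, 38] -> counters=[0,1,1,0,1,0,0,0,0,0,0,0,0,1,0,1,0,0,0,0,0,1,0,0,0,1,0,0,0,0,0,0,0,0,1,0,0,0,0,1,0,1,0,0,0,0,0]
Step 5: insert q at [1, 6, 10, 26, 38] -> counters=[0,2,1,0,1,0,1,0,0,0,1,0,0,1,0,1,0,0,0,0,0,1,0,0,0,1,1,0,0,0,0,0,0,0,1,0,0,0,1,1,0,1,0,0,0,0,0]
Step 6: delete byw at [1, 4, 15, 34, 39] -> counters=[0,1,1,0,0,0,1,0,0,0,1,0,0,1,0,0,0,0,0,0,0,1,0,0,0,1,1,0,0,0,0,0,0,0,0,0,0,0,1,0,0,1,0,0,0,0,0]
Step 7: insert yd at [2, 13, 21, 25, 41] -> counters=[0,1,2,0,0,0,1,0,0,0,1,0,0,2,0,0,0,0,0,0,0,2,0,0,0,2,1,0,0,0,0,0,0,0,0,0,0,0,1,0,0,2,0,0,0,0,0]
Step 8: insert q at [1, 6, 10, 26, 38] -> counters=[0,2,2,0,0,0,2,0,0,0,2,0,0,2,0,0,0,0,0,0,0,2,0,0,0,2,2,0,0,0,0,0,0,0,0,0,0,0,2,0,0,2,0,0,0,0,0]
Step 9: delete q at [1, 6, 10, 26, 38] -> counters=[0,1,2,0,0,0,1,0,0,0,1,0,0,2,0,0,0,0,0,0,0,2,0,0,0,2,1,0,0,0,0,0,0,0,0,0,0,0,1,0,0,2,0,0,0,0,0]
Step 10: insert q at [1, 6, 10, 26, 38] -> counters=[0,2,2,0,0,0,2,0,0,0,2,0,0,2,0,0,0,0,0,0,0,2,0,0,0,2,2,0,0,0,0,0,0,0,0,0,0,0,2,0,0,2,0,0,0,0,0]
Step 11: insert byw at [1, 4, 15, 34, 39] -> counters=[0,3,2,0,1,0,2,0,0,0,2,0,0,2,0,1,0,0,0,0,0,2,0,0,0,2,2,0,0,0,0,0,0,0,1,0,0,0,2,1,0,2,0,0,0,0,0]
Step 12: insert q at [1, 6, 10, 26, 38] -> counters=[0,4,2,0,1,0,3,0,0,0,3,0,0,2,0,1,0,0,0,0,0,2,0,0,0,2,3,0,0,0,0,0,0,0,1,0,0,0,3,1,0,2,0,0,0,0,0]
Step 13: delete byw at [1, 4, 15, 34, 39] -> counters=[0,3,2,0,0,0,3,0,0,0,3,0,0,2,0,0,0,0,0,0,0,2,0,0,0,2,3,0,0,0,0,0,0,0,0,0,0,0,3,0,0,2,0,0,0,0,0]
Step 14: insert q at [1, 6, 10, 26, 38] -> counters=[0,4,2,0,0,0,4,0,0,0,4,0,0,2,0,0,0,0,0,0,0,2,0,0,0,2,4,0,0,0,0,0,0,0,0,0,0,0,4,0,0,2,0,0,0,0,0]
Step 15: delete yd at [2, 13, 21, 25, 41] -> counters=[0,4,1,0,0,0,4,0,0,0,4,0,0,1,0,0,0,0,0,0,0,1,0,0,0,1,4,0,0,0,0,0,0,0,0,0,0,0,4,0,0,1,0,0,0,0,0]
Step 16: delete yd at [2, 13, 21, 25, 41] -> counters=[0,4,0,0,0,0,4,0,0,0,4,0,0,0,0,0,0,0,0,0,0,0,0,0,0,0,4,0,0,0,0,0,0,0,0,0,0,0,4,0,0,0,0,0,0,0,0]
Step 17: insert byw at [1, 4, 15, 34, 39] -> counters=[0,5,0,0,1,0,4,0,0,0,4,0,0,0,0,1,0,0,0,0,0,0,0,0,0,0,4,0,0,0,0,0,0,0,1,0,0,0,4,1,0,0,0,0,0,0,0]
Step 18: insert byw at [1, 4, 15, 34, 39] -> counters=[0,6,0,0,2,0,4,0,0,0,4,0,0,0,0,2,0,0,0,0,0,0,0,0,0,0,4,0,0,0,0,0,0,0,2,0,0,0,4,2,0,0,0,0,0,0,0]
Step 19: insert q at [1, 6, 10, 26, 38] -> counters=[0,7,0,0,2,0,5,0,0,0,5,0,0,0,0,2,0,0,0,0,0,0,0,0,0,0,5,0,0,0,0,0,0,0,2,0,0,0,5,2,0,0,0,0,0,0,0]
Step 20: delete q at [1, 6, 10, 26, 38] -> counters=[0,6,0,0,2,0,4,0,0,0,4,0,0,0,0,2,0,0,0,0,0,0,0,0,0,0,4,0,0,0,0,0,0,0,2,0,0,0,4,2,0,0,0,0,0,0,0]
Step 21: insert yd at [2, 13, 21, 25, 41] -> counters=[0,6,1,0,2,0,4,0,0,0,4,0,0,1,0,2,0,0,0,0,0,1,0,0,0,1,4,0,0,0,0,0,0,0,2,0,0,0,4,2,0,1,0,0,0,0,0]
Step 22: insert yd at [2, 13, 21, 25, 41] -> counters=[0,6,2,0,2,0,4,0,0,0,4,0,0,2,0,2,0,0,0,0,0,2,0,0,0,2,4,0,0,0,0,0,0,0,2,0,0,0,4,2,0,2,0,0,0,0,0]
Step 23: delete byw at [1, 4, 15, 34, 39] -> counters=[0,5,2,0,1,0,4,0,0,0,4,0,0,2,0,1,0,0,0,0,0,2,0,0,0,2,4,0,0,0,0,0,0,0,1,0,0,0,4,1,0,2,0,0,0,0,0]
Step 24: insert byw at [1, 4, 15, 34, 39] -> counters=[0,6,2,0,2,0,4,0,0,0,4,0,0,2,0,2,0,0,0,0,0,2,0,0,0,2,4,0,0,0,0,0,0,0,2,0,0,0,4,2,0,2,0,0,0,0,0]
Step 25: insert q at [1, 6, 10, 26, 38] -> counters=[0,7,2,0,2,0,5,0,0,0,5,0,0,2,0,2,0,0,0,0,0,2,0,0,0,2,5,0,0,0,0,0,0,0,2,0,0,0,5,2,0,2,0,0,0,0,0]
Step 26: delete q at [1, 6, 10, 26, 38] -> counters=[0,6,2,0,2,0,4,0,0,0,4,0,0,2,0,2,0,0,0,0,0,2,0,0,0,2,4,0,0,0,0,0,0,0,2,0,0,0,4,2,0,2,0,0,0,0,0]
Step 27: delete q at [1, 6, 10, 26, 38] -> counters=[0,5,2,0,2,0,3,0,0,0,3,0,0,2,0,2,0,0,0,0,0,2,0,0,0,2,3,0,0,0,0,0,0,0,2,0,0,0,3,2,0,2,0,0,0,0,0]
Step 28: insert yd at [2, 13, 21, 25, 41] -> counters=[0,5,3,0,2,0,3,0,0,0,3,0,0,3,0,2,0,0,0,0,0,3,0,0,0,3,3,0,0,0,0,0,0,0,2,0,0,0,3,2,0,3,0,0,0,0,0]
Final counters=[0,5,3,0,2,0,3,0,0,0,3,0,0,3,0,2,0,0,0,0,0,3,0,0,0,3,3,0,0,0,0,0,0,0,2,0,0,0,3,2,0,3,0,0,0,0,0] -> 14 nonzero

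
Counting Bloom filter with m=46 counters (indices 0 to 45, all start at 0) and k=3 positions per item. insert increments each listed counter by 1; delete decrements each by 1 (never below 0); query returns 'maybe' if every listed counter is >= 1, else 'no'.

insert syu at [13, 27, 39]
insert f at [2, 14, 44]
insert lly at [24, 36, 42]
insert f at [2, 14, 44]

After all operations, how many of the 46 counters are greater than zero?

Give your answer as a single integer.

Answer: 9

Derivation:
Step 1: insert syu at [13, 27, 39] -> counters=[0,0,0,0,0,0,0,0,0,0,0,0,0,1,0,0,0,0,0,0,0,0,0,0,0,0,0,1,0,0,0,0,0,0,0,0,0,0,0,1,0,0,0,0,0,0]
Step 2: insert f at [2, 14, 44] -> counters=[0,0,1,0,0,0,0,0,0,0,0,0,0,1,1,0,0,0,0,0,0,0,0,0,0,0,0,1,0,0,0,0,0,0,0,0,0,0,0,1,0,0,0,0,1,0]
Step 3: insert lly at [24, 36, 42] -> counters=[0,0,1,0,0,0,0,0,0,0,0,0,0,1,1,0,0,0,0,0,0,0,0,0,1,0,0,1,0,0,0,0,0,0,0,0,1,0,0,1,0,0,1,0,1,0]
Step 4: insert f at [2, 14, 44] -> counters=[0,0,2,0,0,0,0,0,0,0,0,0,0,1,2,0,0,0,0,0,0,0,0,0,1,0,0,1,0,0,0,0,0,0,0,0,1,0,0,1,0,0,1,0,2,0]
Final counters=[0,0,2,0,0,0,0,0,0,0,0,0,0,1,2,0,0,0,0,0,0,0,0,0,1,0,0,1,0,0,0,0,0,0,0,0,1,0,0,1,0,0,1,0,2,0] -> 9 nonzero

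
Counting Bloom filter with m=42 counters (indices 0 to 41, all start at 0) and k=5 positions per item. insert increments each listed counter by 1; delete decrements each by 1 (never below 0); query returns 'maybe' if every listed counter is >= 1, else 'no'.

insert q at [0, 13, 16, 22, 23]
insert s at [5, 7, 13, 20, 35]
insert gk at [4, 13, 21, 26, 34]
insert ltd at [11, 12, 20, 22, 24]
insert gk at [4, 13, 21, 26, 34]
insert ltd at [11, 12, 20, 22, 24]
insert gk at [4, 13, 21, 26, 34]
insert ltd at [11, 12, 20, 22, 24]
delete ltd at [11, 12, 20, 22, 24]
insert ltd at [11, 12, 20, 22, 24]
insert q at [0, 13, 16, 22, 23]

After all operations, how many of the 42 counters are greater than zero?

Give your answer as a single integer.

Step 1: insert q at [0, 13, 16, 22, 23] -> counters=[1,0,0,0,0,0,0,0,0,0,0,0,0,1,0,0,1,0,0,0,0,0,1,1,0,0,0,0,0,0,0,0,0,0,0,0,0,0,0,0,0,0]
Step 2: insert s at [5, 7, 13, 20, 35] -> counters=[1,0,0,0,0,1,0,1,0,0,0,0,0,2,0,0,1,0,0,0,1,0,1,1,0,0,0,0,0,0,0,0,0,0,0,1,0,0,0,0,0,0]
Step 3: insert gk at [4, 13, 21, 26, 34] -> counters=[1,0,0,0,1,1,0,1,0,0,0,0,0,3,0,0,1,0,0,0,1,1,1,1,0,0,1,0,0,0,0,0,0,0,1,1,0,0,0,0,0,0]
Step 4: insert ltd at [11, 12, 20, 22, 24] -> counters=[1,0,0,0,1,1,0,1,0,0,0,1,1,3,0,0,1,0,0,0,2,1,2,1,1,0,1,0,0,0,0,0,0,0,1,1,0,0,0,0,0,0]
Step 5: insert gk at [4, 13, 21, 26, 34] -> counters=[1,0,0,0,2,1,0,1,0,0,0,1,1,4,0,0,1,0,0,0,2,2,2,1,1,0,2,0,0,0,0,0,0,0,2,1,0,0,0,0,0,0]
Step 6: insert ltd at [11, 12, 20, 22, 24] -> counters=[1,0,0,0,2,1,0,1,0,0,0,2,2,4,0,0,1,0,0,0,3,2,3,1,2,0,2,0,0,0,0,0,0,0,2,1,0,0,0,0,0,0]
Step 7: insert gk at [4, 13, 21, 26, 34] -> counters=[1,0,0,0,3,1,0,1,0,0,0,2,2,5,0,0,1,0,0,0,3,3,3,1,2,0,3,0,0,0,0,0,0,0,3,1,0,0,0,0,0,0]
Step 8: insert ltd at [11, 12, 20, 22, 24] -> counters=[1,0,0,0,3,1,0,1,0,0,0,3,3,5,0,0,1,0,0,0,4,3,4,1,3,0,3,0,0,0,0,0,0,0,3,1,0,0,0,0,0,0]
Step 9: delete ltd at [11, 12, 20, 22, 24] -> counters=[1,0,0,0,3,1,0,1,0,0,0,2,2,5,0,0,1,0,0,0,3,3,3,1,2,0,3,0,0,0,0,0,0,0,3,1,0,0,0,0,0,0]
Step 10: insert ltd at [11, 12, 20, 22, 24] -> counters=[1,0,0,0,3,1,0,1,0,0,0,3,3,5,0,0,1,0,0,0,4,3,4,1,3,0,3,0,0,0,0,0,0,0,3,1,0,0,0,0,0,0]
Step 11: insert q at [0, 13, 16, 22, 23] -> counters=[2,0,0,0,3,1,0,1,0,0,0,3,3,6,0,0,2,0,0,0,4,3,5,2,3,0,3,0,0,0,0,0,0,0,3,1,0,0,0,0,0,0]
Final counters=[2,0,0,0,3,1,0,1,0,0,0,3,3,6,0,0,2,0,0,0,4,3,5,2,3,0,3,0,0,0,0,0,0,0,3,1,0,0,0,0,0,0] -> 16 nonzero

Answer: 16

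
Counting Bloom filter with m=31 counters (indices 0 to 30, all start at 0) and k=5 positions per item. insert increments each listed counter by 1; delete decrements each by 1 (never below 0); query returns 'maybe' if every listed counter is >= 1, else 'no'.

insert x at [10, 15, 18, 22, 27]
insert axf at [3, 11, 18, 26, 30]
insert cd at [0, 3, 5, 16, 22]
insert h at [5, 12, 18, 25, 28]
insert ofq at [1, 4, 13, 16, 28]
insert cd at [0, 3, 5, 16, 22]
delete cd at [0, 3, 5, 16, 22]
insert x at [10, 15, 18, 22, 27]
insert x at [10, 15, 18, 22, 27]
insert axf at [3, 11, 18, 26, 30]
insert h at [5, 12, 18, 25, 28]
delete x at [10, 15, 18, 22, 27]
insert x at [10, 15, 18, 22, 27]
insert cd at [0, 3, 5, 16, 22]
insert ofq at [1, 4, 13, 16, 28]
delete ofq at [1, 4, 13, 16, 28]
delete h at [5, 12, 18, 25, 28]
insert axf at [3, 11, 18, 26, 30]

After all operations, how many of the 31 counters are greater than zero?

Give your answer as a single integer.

Step 1: insert x at [10, 15, 18, 22, 27] -> counters=[0,0,0,0,0,0,0,0,0,0,1,0,0,0,0,1,0,0,1,0,0,0,1,0,0,0,0,1,0,0,0]
Step 2: insert axf at [3, 11, 18, 26, 30] -> counters=[0,0,0,1,0,0,0,0,0,0,1,1,0,0,0,1,0,0,2,0,0,0,1,0,0,0,1,1,0,0,1]
Step 3: insert cd at [0, 3, 5, 16, 22] -> counters=[1,0,0,2,0,1,0,0,0,0,1,1,0,0,0,1,1,0,2,0,0,0,2,0,0,0,1,1,0,0,1]
Step 4: insert h at [5, 12, 18, 25, 28] -> counters=[1,0,0,2,0,2,0,0,0,0,1,1,1,0,0,1,1,0,3,0,0,0,2,0,0,1,1,1,1,0,1]
Step 5: insert ofq at [1, 4, 13, 16, 28] -> counters=[1,1,0,2,1,2,0,0,0,0,1,1,1,1,0,1,2,0,3,0,0,0,2,0,0,1,1,1,2,0,1]
Step 6: insert cd at [0, 3, 5, 16, 22] -> counters=[2,1,0,3,1,3,0,0,0,0,1,1,1,1,0,1,3,0,3,0,0,0,3,0,0,1,1,1,2,0,1]
Step 7: delete cd at [0, 3, 5, 16, 22] -> counters=[1,1,0,2,1,2,0,0,0,0,1,1,1,1,0,1,2,0,3,0,0,0,2,0,0,1,1,1,2,0,1]
Step 8: insert x at [10, 15, 18, 22, 27] -> counters=[1,1,0,2,1,2,0,0,0,0,2,1,1,1,0,2,2,0,4,0,0,0,3,0,0,1,1,2,2,0,1]
Step 9: insert x at [10, 15, 18, 22, 27] -> counters=[1,1,0,2,1,2,0,0,0,0,3,1,1,1,0,3,2,0,5,0,0,0,4,0,0,1,1,3,2,0,1]
Step 10: insert axf at [3, 11, 18, 26, 30] -> counters=[1,1,0,3,1,2,0,0,0,0,3,2,1,1,0,3,2,0,6,0,0,0,4,0,0,1,2,3,2,0,2]
Step 11: insert h at [5, 12, 18, 25, 28] -> counters=[1,1,0,3,1,3,0,0,0,0,3,2,2,1,0,3,2,0,7,0,0,0,4,0,0,2,2,3,3,0,2]
Step 12: delete x at [10, 15, 18, 22, 27] -> counters=[1,1,0,3,1,3,0,0,0,0,2,2,2,1,0,2,2,0,6,0,0,0,3,0,0,2,2,2,3,0,2]
Step 13: insert x at [10, 15, 18, 22, 27] -> counters=[1,1,0,3,1,3,0,0,0,0,3,2,2,1,0,3,2,0,7,0,0,0,4,0,0,2,2,3,3,0,2]
Step 14: insert cd at [0, 3, 5, 16, 22] -> counters=[2,1,0,4,1,4,0,0,0,0,3,2,2,1,0,3,3,0,7,0,0,0,5,0,0,2,2,3,3,0,2]
Step 15: insert ofq at [1, 4, 13, 16, 28] -> counters=[2,2,0,4,2,4,0,0,0,0,3,2,2,2,0,3,4,0,7,0,0,0,5,0,0,2,2,3,4,0,2]
Step 16: delete ofq at [1, 4, 13, 16, 28] -> counters=[2,1,0,4,1,4,0,0,0,0,3,2,2,1,0,3,3,0,7,0,0,0,5,0,0,2,2,3,3,0,2]
Step 17: delete h at [5, 12, 18, 25, 28] -> counters=[2,1,0,4,1,3,0,0,0,0,3,2,1,1,0,3,3,0,6,0,0,0,5,0,0,1,2,3,2,0,2]
Step 18: insert axf at [3, 11, 18, 26, 30] -> counters=[2,1,0,5,1,3,0,0,0,0,3,3,1,1,0,3,3,0,7,0,0,0,5,0,0,1,3,3,2,0,3]
Final counters=[2,1,0,5,1,3,0,0,0,0,3,3,1,1,0,3,3,0,7,0,0,0,5,0,0,1,3,3,2,0,3] -> 18 nonzero

Answer: 18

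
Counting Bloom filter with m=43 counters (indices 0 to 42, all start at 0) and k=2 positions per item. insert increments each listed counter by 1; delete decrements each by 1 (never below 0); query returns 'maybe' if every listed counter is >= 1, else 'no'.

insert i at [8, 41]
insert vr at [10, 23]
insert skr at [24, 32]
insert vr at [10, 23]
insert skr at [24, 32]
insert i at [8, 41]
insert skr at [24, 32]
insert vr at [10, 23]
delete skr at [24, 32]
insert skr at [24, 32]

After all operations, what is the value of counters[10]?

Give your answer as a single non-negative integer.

Step 1: insert i at [8, 41] -> counters=[0,0,0,0,0,0,0,0,1,0,0,0,0,0,0,0,0,0,0,0,0,0,0,0,0,0,0,0,0,0,0,0,0,0,0,0,0,0,0,0,0,1,0]
Step 2: insert vr at [10, 23] -> counters=[0,0,0,0,0,0,0,0,1,0,1,0,0,0,0,0,0,0,0,0,0,0,0,1,0,0,0,0,0,0,0,0,0,0,0,0,0,0,0,0,0,1,0]
Step 3: insert skr at [24, 32] -> counters=[0,0,0,0,0,0,0,0,1,0,1,0,0,0,0,0,0,0,0,0,0,0,0,1,1,0,0,0,0,0,0,0,1,0,0,0,0,0,0,0,0,1,0]
Step 4: insert vr at [10, 23] -> counters=[0,0,0,0,0,0,0,0,1,0,2,0,0,0,0,0,0,0,0,0,0,0,0,2,1,0,0,0,0,0,0,0,1,0,0,0,0,0,0,0,0,1,0]
Step 5: insert skr at [24, 32] -> counters=[0,0,0,0,0,0,0,0,1,0,2,0,0,0,0,0,0,0,0,0,0,0,0,2,2,0,0,0,0,0,0,0,2,0,0,0,0,0,0,0,0,1,0]
Step 6: insert i at [8, 41] -> counters=[0,0,0,0,0,0,0,0,2,0,2,0,0,0,0,0,0,0,0,0,0,0,0,2,2,0,0,0,0,0,0,0,2,0,0,0,0,0,0,0,0,2,0]
Step 7: insert skr at [24, 32] -> counters=[0,0,0,0,0,0,0,0,2,0,2,0,0,0,0,0,0,0,0,0,0,0,0,2,3,0,0,0,0,0,0,0,3,0,0,0,0,0,0,0,0,2,0]
Step 8: insert vr at [10, 23] -> counters=[0,0,0,0,0,0,0,0,2,0,3,0,0,0,0,0,0,0,0,0,0,0,0,3,3,0,0,0,0,0,0,0,3,0,0,0,0,0,0,0,0,2,0]
Step 9: delete skr at [24, 32] -> counters=[0,0,0,0,0,0,0,0,2,0,3,0,0,0,0,0,0,0,0,0,0,0,0,3,2,0,0,0,0,0,0,0,2,0,0,0,0,0,0,0,0,2,0]
Step 10: insert skr at [24, 32] -> counters=[0,0,0,0,0,0,0,0,2,0,3,0,0,0,0,0,0,0,0,0,0,0,0,3,3,0,0,0,0,0,0,0,3,0,0,0,0,0,0,0,0,2,0]
Final counters=[0,0,0,0,0,0,0,0,2,0,3,0,0,0,0,0,0,0,0,0,0,0,0,3,3,0,0,0,0,0,0,0,3,0,0,0,0,0,0,0,0,2,0] -> counters[10]=3

Answer: 3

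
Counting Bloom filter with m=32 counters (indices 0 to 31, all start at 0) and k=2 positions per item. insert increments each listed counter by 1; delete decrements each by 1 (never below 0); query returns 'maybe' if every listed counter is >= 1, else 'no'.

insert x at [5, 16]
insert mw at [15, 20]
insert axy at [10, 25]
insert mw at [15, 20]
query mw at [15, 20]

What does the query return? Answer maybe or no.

Step 1: insert x at [5, 16] -> counters=[0,0,0,0,0,1,0,0,0,0,0,0,0,0,0,0,1,0,0,0,0,0,0,0,0,0,0,0,0,0,0,0]
Step 2: insert mw at [15, 20] -> counters=[0,0,0,0,0,1,0,0,0,0,0,0,0,0,0,1,1,0,0,0,1,0,0,0,0,0,0,0,0,0,0,0]
Step 3: insert axy at [10, 25] -> counters=[0,0,0,0,0,1,0,0,0,0,1,0,0,0,0,1,1,0,0,0,1,0,0,0,0,1,0,0,0,0,0,0]
Step 4: insert mw at [15, 20] -> counters=[0,0,0,0,0,1,0,0,0,0,1,0,0,0,0,2,1,0,0,0,2,0,0,0,0,1,0,0,0,0,0,0]
Query mw: check counters[15]=2 counters[20]=2 -> maybe

Answer: maybe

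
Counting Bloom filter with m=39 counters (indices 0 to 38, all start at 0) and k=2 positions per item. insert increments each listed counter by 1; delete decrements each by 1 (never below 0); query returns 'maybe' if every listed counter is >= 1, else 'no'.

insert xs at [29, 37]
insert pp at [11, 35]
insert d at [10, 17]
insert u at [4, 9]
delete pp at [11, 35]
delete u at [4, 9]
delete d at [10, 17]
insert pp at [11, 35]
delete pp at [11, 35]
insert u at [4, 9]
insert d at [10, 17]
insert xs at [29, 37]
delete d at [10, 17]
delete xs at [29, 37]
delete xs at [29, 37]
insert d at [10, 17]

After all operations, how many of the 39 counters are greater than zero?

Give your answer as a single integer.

Answer: 4

Derivation:
Step 1: insert xs at [29, 37] -> counters=[0,0,0,0,0,0,0,0,0,0,0,0,0,0,0,0,0,0,0,0,0,0,0,0,0,0,0,0,0,1,0,0,0,0,0,0,0,1,0]
Step 2: insert pp at [11, 35] -> counters=[0,0,0,0,0,0,0,0,0,0,0,1,0,0,0,0,0,0,0,0,0,0,0,0,0,0,0,0,0,1,0,0,0,0,0,1,0,1,0]
Step 3: insert d at [10, 17] -> counters=[0,0,0,0,0,0,0,0,0,0,1,1,0,0,0,0,0,1,0,0,0,0,0,0,0,0,0,0,0,1,0,0,0,0,0,1,0,1,0]
Step 4: insert u at [4, 9] -> counters=[0,0,0,0,1,0,0,0,0,1,1,1,0,0,0,0,0,1,0,0,0,0,0,0,0,0,0,0,0,1,0,0,0,0,0,1,0,1,0]
Step 5: delete pp at [11, 35] -> counters=[0,0,0,0,1,0,0,0,0,1,1,0,0,0,0,0,0,1,0,0,0,0,0,0,0,0,0,0,0,1,0,0,0,0,0,0,0,1,0]
Step 6: delete u at [4, 9] -> counters=[0,0,0,0,0,0,0,0,0,0,1,0,0,0,0,0,0,1,0,0,0,0,0,0,0,0,0,0,0,1,0,0,0,0,0,0,0,1,0]
Step 7: delete d at [10, 17] -> counters=[0,0,0,0,0,0,0,0,0,0,0,0,0,0,0,0,0,0,0,0,0,0,0,0,0,0,0,0,0,1,0,0,0,0,0,0,0,1,0]
Step 8: insert pp at [11, 35] -> counters=[0,0,0,0,0,0,0,0,0,0,0,1,0,0,0,0,0,0,0,0,0,0,0,0,0,0,0,0,0,1,0,0,0,0,0,1,0,1,0]
Step 9: delete pp at [11, 35] -> counters=[0,0,0,0,0,0,0,0,0,0,0,0,0,0,0,0,0,0,0,0,0,0,0,0,0,0,0,0,0,1,0,0,0,0,0,0,0,1,0]
Step 10: insert u at [4, 9] -> counters=[0,0,0,0,1,0,0,0,0,1,0,0,0,0,0,0,0,0,0,0,0,0,0,0,0,0,0,0,0,1,0,0,0,0,0,0,0,1,0]
Step 11: insert d at [10, 17] -> counters=[0,0,0,0,1,0,0,0,0,1,1,0,0,0,0,0,0,1,0,0,0,0,0,0,0,0,0,0,0,1,0,0,0,0,0,0,0,1,0]
Step 12: insert xs at [29, 37] -> counters=[0,0,0,0,1,0,0,0,0,1,1,0,0,0,0,0,0,1,0,0,0,0,0,0,0,0,0,0,0,2,0,0,0,0,0,0,0,2,0]
Step 13: delete d at [10, 17] -> counters=[0,0,0,0,1,0,0,0,0,1,0,0,0,0,0,0,0,0,0,0,0,0,0,0,0,0,0,0,0,2,0,0,0,0,0,0,0,2,0]
Step 14: delete xs at [29, 37] -> counters=[0,0,0,0,1,0,0,0,0,1,0,0,0,0,0,0,0,0,0,0,0,0,0,0,0,0,0,0,0,1,0,0,0,0,0,0,0,1,0]
Step 15: delete xs at [29, 37] -> counters=[0,0,0,0,1,0,0,0,0,1,0,0,0,0,0,0,0,0,0,0,0,0,0,0,0,0,0,0,0,0,0,0,0,0,0,0,0,0,0]
Step 16: insert d at [10, 17] -> counters=[0,0,0,0,1,0,0,0,0,1,1,0,0,0,0,0,0,1,0,0,0,0,0,0,0,0,0,0,0,0,0,0,0,0,0,0,0,0,0]
Final counters=[0,0,0,0,1,0,0,0,0,1,1,0,0,0,0,0,0,1,0,0,0,0,0,0,0,0,0,0,0,0,0,0,0,0,0,0,0,0,0] -> 4 nonzero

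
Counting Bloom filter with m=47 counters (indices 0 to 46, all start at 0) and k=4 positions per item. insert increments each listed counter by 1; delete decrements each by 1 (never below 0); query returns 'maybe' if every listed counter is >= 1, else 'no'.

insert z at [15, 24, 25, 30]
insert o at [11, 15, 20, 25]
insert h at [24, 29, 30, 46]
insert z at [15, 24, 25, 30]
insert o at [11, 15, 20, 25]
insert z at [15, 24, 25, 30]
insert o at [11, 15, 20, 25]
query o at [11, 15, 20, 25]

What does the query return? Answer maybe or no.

Answer: maybe

Derivation:
Step 1: insert z at [15, 24, 25, 30] -> counters=[0,0,0,0,0,0,0,0,0,0,0,0,0,0,0,1,0,0,0,0,0,0,0,0,1,1,0,0,0,0,1,0,0,0,0,0,0,0,0,0,0,0,0,0,0,0,0]
Step 2: insert o at [11, 15, 20, 25] -> counters=[0,0,0,0,0,0,0,0,0,0,0,1,0,0,0,2,0,0,0,0,1,0,0,0,1,2,0,0,0,0,1,0,0,0,0,0,0,0,0,0,0,0,0,0,0,0,0]
Step 3: insert h at [24, 29, 30, 46] -> counters=[0,0,0,0,0,0,0,0,0,0,0,1,0,0,0,2,0,0,0,0,1,0,0,0,2,2,0,0,0,1,2,0,0,0,0,0,0,0,0,0,0,0,0,0,0,0,1]
Step 4: insert z at [15, 24, 25, 30] -> counters=[0,0,0,0,0,0,0,0,0,0,0,1,0,0,0,3,0,0,0,0,1,0,0,0,3,3,0,0,0,1,3,0,0,0,0,0,0,0,0,0,0,0,0,0,0,0,1]
Step 5: insert o at [11, 15, 20, 25] -> counters=[0,0,0,0,0,0,0,0,0,0,0,2,0,0,0,4,0,0,0,0,2,0,0,0,3,4,0,0,0,1,3,0,0,0,0,0,0,0,0,0,0,0,0,0,0,0,1]
Step 6: insert z at [15, 24, 25, 30] -> counters=[0,0,0,0,0,0,0,0,0,0,0,2,0,0,0,5,0,0,0,0,2,0,0,0,4,5,0,0,0,1,4,0,0,0,0,0,0,0,0,0,0,0,0,0,0,0,1]
Step 7: insert o at [11, 15, 20, 25] -> counters=[0,0,0,0,0,0,0,0,0,0,0,3,0,0,0,6,0,0,0,0,3,0,0,0,4,6,0,0,0,1,4,0,0,0,0,0,0,0,0,0,0,0,0,0,0,0,1]
Query o: check counters[11]=3 counters[15]=6 counters[20]=3 counters[25]=6 -> maybe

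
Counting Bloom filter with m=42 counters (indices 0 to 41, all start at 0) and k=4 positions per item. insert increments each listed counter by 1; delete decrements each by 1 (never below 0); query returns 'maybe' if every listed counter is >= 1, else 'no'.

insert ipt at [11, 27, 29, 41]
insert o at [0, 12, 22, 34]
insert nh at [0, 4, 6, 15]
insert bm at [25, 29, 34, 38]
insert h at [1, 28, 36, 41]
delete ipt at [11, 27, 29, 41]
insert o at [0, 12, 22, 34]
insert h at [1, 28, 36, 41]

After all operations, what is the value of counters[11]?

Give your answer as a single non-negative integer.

Answer: 0

Derivation:
Step 1: insert ipt at [11, 27, 29, 41] -> counters=[0,0,0,0,0,0,0,0,0,0,0,1,0,0,0,0,0,0,0,0,0,0,0,0,0,0,0,1,0,1,0,0,0,0,0,0,0,0,0,0,0,1]
Step 2: insert o at [0, 12, 22, 34] -> counters=[1,0,0,0,0,0,0,0,0,0,0,1,1,0,0,0,0,0,0,0,0,0,1,0,0,0,0,1,0,1,0,0,0,0,1,0,0,0,0,0,0,1]
Step 3: insert nh at [0, 4, 6, 15] -> counters=[2,0,0,0,1,0,1,0,0,0,0,1,1,0,0,1,0,0,0,0,0,0,1,0,0,0,0,1,0,1,0,0,0,0,1,0,0,0,0,0,0,1]
Step 4: insert bm at [25, 29, 34, 38] -> counters=[2,0,0,0,1,0,1,0,0,0,0,1,1,0,0,1,0,0,0,0,0,0,1,0,0,1,0,1,0,2,0,0,0,0,2,0,0,0,1,0,0,1]
Step 5: insert h at [1, 28, 36, 41] -> counters=[2,1,0,0,1,0,1,0,0,0,0,1,1,0,0,1,0,0,0,0,0,0,1,0,0,1,0,1,1,2,0,0,0,0,2,0,1,0,1,0,0,2]
Step 6: delete ipt at [11, 27, 29, 41] -> counters=[2,1,0,0,1,0,1,0,0,0,0,0,1,0,0,1,0,0,0,0,0,0,1,0,0,1,0,0,1,1,0,0,0,0,2,0,1,0,1,0,0,1]
Step 7: insert o at [0, 12, 22, 34] -> counters=[3,1,0,0,1,0,1,0,0,0,0,0,2,0,0,1,0,0,0,0,0,0,2,0,0,1,0,0,1,1,0,0,0,0,3,0,1,0,1,0,0,1]
Step 8: insert h at [1, 28, 36, 41] -> counters=[3,2,0,0,1,0,1,0,0,0,0,0,2,0,0,1,0,0,0,0,0,0,2,0,0,1,0,0,2,1,0,0,0,0,3,0,2,0,1,0,0,2]
Final counters=[3,2,0,0,1,0,1,0,0,0,0,0,2,0,0,1,0,0,0,0,0,0,2,0,0,1,0,0,2,1,0,0,0,0,3,0,2,0,1,0,0,2] -> counters[11]=0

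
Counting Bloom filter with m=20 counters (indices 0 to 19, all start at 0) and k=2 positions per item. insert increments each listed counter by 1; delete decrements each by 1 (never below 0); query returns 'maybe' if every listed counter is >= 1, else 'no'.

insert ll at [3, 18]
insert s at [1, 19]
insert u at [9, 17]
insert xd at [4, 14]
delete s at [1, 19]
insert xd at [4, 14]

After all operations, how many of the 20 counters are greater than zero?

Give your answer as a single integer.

Answer: 6

Derivation:
Step 1: insert ll at [3, 18] -> counters=[0,0,0,1,0,0,0,0,0,0,0,0,0,0,0,0,0,0,1,0]
Step 2: insert s at [1, 19] -> counters=[0,1,0,1,0,0,0,0,0,0,0,0,0,0,0,0,0,0,1,1]
Step 3: insert u at [9, 17] -> counters=[0,1,0,1,0,0,0,0,0,1,0,0,0,0,0,0,0,1,1,1]
Step 4: insert xd at [4, 14] -> counters=[0,1,0,1,1,0,0,0,0,1,0,0,0,0,1,0,0,1,1,1]
Step 5: delete s at [1, 19] -> counters=[0,0,0,1,1,0,0,0,0,1,0,0,0,0,1,0,0,1,1,0]
Step 6: insert xd at [4, 14] -> counters=[0,0,0,1,2,0,0,0,0,1,0,0,0,0,2,0,0,1,1,0]
Final counters=[0,0,0,1,2,0,0,0,0,1,0,0,0,0,2,0,0,1,1,0] -> 6 nonzero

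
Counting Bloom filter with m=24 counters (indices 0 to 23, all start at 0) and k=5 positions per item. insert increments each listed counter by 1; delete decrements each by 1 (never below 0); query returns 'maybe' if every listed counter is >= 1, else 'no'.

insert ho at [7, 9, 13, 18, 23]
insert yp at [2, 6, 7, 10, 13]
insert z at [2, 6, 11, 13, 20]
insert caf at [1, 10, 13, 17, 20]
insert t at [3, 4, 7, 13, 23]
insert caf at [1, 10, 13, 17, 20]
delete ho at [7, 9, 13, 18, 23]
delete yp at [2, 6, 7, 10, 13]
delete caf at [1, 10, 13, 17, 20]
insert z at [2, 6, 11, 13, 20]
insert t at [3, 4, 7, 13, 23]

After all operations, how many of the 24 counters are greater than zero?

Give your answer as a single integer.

Answer: 12

Derivation:
Step 1: insert ho at [7, 9, 13, 18, 23] -> counters=[0,0,0,0,0,0,0,1,0,1,0,0,0,1,0,0,0,0,1,0,0,0,0,1]
Step 2: insert yp at [2, 6, 7, 10, 13] -> counters=[0,0,1,0,0,0,1,2,0,1,1,0,0,2,0,0,0,0,1,0,0,0,0,1]
Step 3: insert z at [2, 6, 11, 13, 20] -> counters=[0,0,2,0,0,0,2,2,0,1,1,1,0,3,0,0,0,0,1,0,1,0,0,1]
Step 4: insert caf at [1, 10, 13, 17, 20] -> counters=[0,1,2,0,0,0,2,2,0,1,2,1,0,4,0,0,0,1,1,0,2,0,0,1]
Step 5: insert t at [3, 4, 7, 13, 23] -> counters=[0,1,2,1,1,0,2,3,0,1,2,1,0,5,0,0,0,1,1,0,2,0,0,2]
Step 6: insert caf at [1, 10, 13, 17, 20] -> counters=[0,2,2,1,1,0,2,3,0,1,3,1,0,6,0,0,0,2,1,0,3,0,0,2]
Step 7: delete ho at [7, 9, 13, 18, 23] -> counters=[0,2,2,1,1,0,2,2,0,0,3,1,0,5,0,0,0,2,0,0,3,0,0,1]
Step 8: delete yp at [2, 6, 7, 10, 13] -> counters=[0,2,1,1,1,0,1,1,0,0,2,1,0,4,0,0,0,2,0,0,3,0,0,1]
Step 9: delete caf at [1, 10, 13, 17, 20] -> counters=[0,1,1,1,1,0,1,1,0,0,1,1,0,3,0,0,0,1,0,0,2,0,0,1]
Step 10: insert z at [2, 6, 11, 13, 20] -> counters=[0,1,2,1,1,0,2,1,0,0,1,2,0,4,0,0,0,1,0,0,3,0,0,1]
Step 11: insert t at [3, 4, 7, 13, 23] -> counters=[0,1,2,2,2,0,2,2,0,0,1,2,0,5,0,0,0,1,0,0,3,0,0,2]
Final counters=[0,1,2,2,2,0,2,2,0,0,1,2,0,5,0,0,0,1,0,0,3,0,0,2] -> 12 nonzero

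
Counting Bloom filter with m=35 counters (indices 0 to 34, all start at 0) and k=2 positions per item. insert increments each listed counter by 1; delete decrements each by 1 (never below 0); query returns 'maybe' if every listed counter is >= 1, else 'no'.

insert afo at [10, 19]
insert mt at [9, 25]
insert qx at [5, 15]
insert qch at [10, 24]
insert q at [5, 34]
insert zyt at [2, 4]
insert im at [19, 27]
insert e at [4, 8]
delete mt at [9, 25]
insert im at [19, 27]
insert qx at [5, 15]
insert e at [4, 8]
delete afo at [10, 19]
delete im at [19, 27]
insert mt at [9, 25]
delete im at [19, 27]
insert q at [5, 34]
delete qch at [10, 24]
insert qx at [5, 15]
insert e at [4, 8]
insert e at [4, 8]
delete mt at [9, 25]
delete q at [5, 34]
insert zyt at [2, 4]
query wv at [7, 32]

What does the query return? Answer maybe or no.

Answer: no

Derivation:
Step 1: insert afo at [10, 19] -> counters=[0,0,0,0,0,0,0,0,0,0,1,0,0,0,0,0,0,0,0,1,0,0,0,0,0,0,0,0,0,0,0,0,0,0,0]
Step 2: insert mt at [9, 25] -> counters=[0,0,0,0,0,0,0,0,0,1,1,0,0,0,0,0,0,0,0,1,0,0,0,0,0,1,0,0,0,0,0,0,0,0,0]
Step 3: insert qx at [5, 15] -> counters=[0,0,0,0,0,1,0,0,0,1,1,0,0,0,0,1,0,0,0,1,0,0,0,0,0,1,0,0,0,0,0,0,0,0,0]
Step 4: insert qch at [10, 24] -> counters=[0,0,0,0,0,1,0,0,0,1,2,0,0,0,0,1,0,0,0,1,0,0,0,0,1,1,0,0,0,0,0,0,0,0,0]
Step 5: insert q at [5, 34] -> counters=[0,0,0,0,0,2,0,0,0,1,2,0,0,0,0,1,0,0,0,1,0,0,0,0,1,1,0,0,0,0,0,0,0,0,1]
Step 6: insert zyt at [2, 4] -> counters=[0,0,1,0,1,2,0,0,0,1,2,0,0,0,0,1,0,0,0,1,0,0,0,0,1,1,0,0,0,0,0,0,0,0,1]
Step 7: insert im at [19, 27] -> counters=[0,0,1,0,1,2,0,0,0,1,2,0,0,0,0,1,0,0,0,2,0,0,0,0,1,1,0,1,0,0,0,0,0,0,1]
Step 8: insert e at [4, 8] -> counters=[0,0,1,0,2,2,0,0,1,1,2,0,0,0,0,1,0,0,0,2,0,0,0,0,1,1,0,1,0,0,0,0,0,0,1]
Step 9: delete mt at [9, 25] -> counters=[0,0,1,0,2,2,0,0,1,0,2,0,0,0,0,1,0,0,0,2,0,0,0,0,1,0,0,1,0,0,0,0,0,0,1]
Step 10: insert im at [19, 27] -> counters=[0,0,1,0,2,2,0,0,1,0,2,0,0,0,0,1,0,0,0,3,0,0,0,0,1,0,0,2,0,0,0,0,0,0,1]
Step 11: insert qx at [5, 15] -> counters=[0,0,1,0,2,3,0,0,1,0,2,0,0,0,0,2,0,0,0,3,0,0,0,0,1,0,0,2,0,0,0,0,0,0,1]
Step 12: insert e at [4, 8] -> counters=[0,0,1,0,3,3,0,0,2,0,2,0,0,0,0,2,0,0,0,3,0,0,0,0,1,0,0,2,0,0,0,0,0,0,1]
Step 13: delete afo at [10, 19] -> counters=[0,0,1,0,3,3,0,0,2,0,1,0,0,0,0,2,0,0,0,2,0,0,0,0,1,0,0,2,0,0,0,0,0,0,1]
Step 14: delete im at [19, 27] -> counters=[0,0,1,0,3,3,0,0,2,0,1,0,0,0,0,2,0,0,0,1,0,0,0,0,1,0,0,1,0,0,0,0,0,0,1]
Step 15: insert mt at [9, 25] -> counters=[0,0,1,0,3,3,0,0,2,1,1,0,0,0,0,2,0,0,0,1,0,0,0,0,1,1,0,1,0,0,0,0,0,0,1]
Step 16: delete im at [19, 27] -> counters=[0,0,1,0,3,3,0,0,2,1,1,0,0,0,0,2,0,0,0,0,0,0,0,0,1,1,0,0,0,0,0,0,0,0,1]
Step 17: insert q at [5, 34] -> counters=[0,0,1,0,3,4,0,0,2,1,1,0,0,0,0,2,0,0,0,0,0,0,0,0,1,1,0,0,0,0,0,0,0,0,2]
Step 18: delete qch at [10, 24] -> counters=[0,0,1,0,3,4,0,0,2,1,0,0,0,0,0,2,0,0,0,0,0,0,0,0,0,1,0,0,0,0,0,0,0,0,2]
Step 19: insert qx at [5, 15] -> counters=[0,0,1,0,3,5,0,0,2,1,0,0,0,0,0,3,0,0,0,0,0,0,0,0,0,1,0,0,0,0,0,0,0,0,2]
Step 20: insert e at [4, 8] -> counters=[0,0,1,0,4,5,0,0,3,1,0,0,0,0,0,3,0,0,0,0,0,0,0,0,0,1,0,0,0,0,0,0,0,0,2]
Step 21: insert e at [4, 8] -> counters=[0,0,1,0,5,5,0,0,4,1,0,0,0,0,0,3,0,0,0,0,0,0,0,0,0,1,0,0,0,0,0,0,0,0,2]
Step 22: delete mt at [9, 25] -> counters=[0,0,1,0,5,5,0,0,4,0,0,0,0,0,0,3,0,0,0,0,0,0,0,0,0,0,0,0,0,0,0,0,0,0,2]
Step 23: delete q at [5, 34] -> counters=[0,0,1,0,5,4,0,0,4,0,0,0,0,0,0,3,0,0,0,0,0,0,0,0,0,0,0,0,0,0,0,0,0,0,1]
Step 24: insert zyt at [2, 4] -> counters=[0,0,2,0,6,4,0,0,4,0,0,0,0,0,0,3,0,0,0,0,0,0,0,0,0,0,0,0,0,0,0,0,0,0,1]
Query wv: check counters[7]=0 counters[32]=0 -> no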